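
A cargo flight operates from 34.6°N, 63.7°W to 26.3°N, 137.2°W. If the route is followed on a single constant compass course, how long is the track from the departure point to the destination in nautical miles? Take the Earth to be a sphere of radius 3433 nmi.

Δψ = ln[tan(π/4+φ₂/2)/tan(π/4+φ₁/2)] = -0.1683;  Δφ = -0.1449 rad,  Δλ = -1.2828 rad
q = Δφ/Δψ = 0.8608
d = R·√(Δφ² + q²Δλ²) = 3433·1.11370 = 3823 nmi

3823 nmi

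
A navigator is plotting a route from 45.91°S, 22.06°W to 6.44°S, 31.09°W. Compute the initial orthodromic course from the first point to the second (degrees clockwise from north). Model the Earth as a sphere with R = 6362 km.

346.0°

θ = atan2( sin Δλ·cos φ₂ ,  cos φ₁ sin φ₂ − sin φ₁ cos φ₂ cos Δλ )
  = atan2(-0.1560, +0.6268) = 346.03°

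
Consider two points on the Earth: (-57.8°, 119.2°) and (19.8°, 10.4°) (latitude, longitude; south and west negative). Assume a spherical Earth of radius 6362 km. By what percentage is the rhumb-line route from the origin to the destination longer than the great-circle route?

3.4%

Great circle: σ = 2.0356 rad → d_gc = Rσ = 12950.2 km
Rhumb: Δφ = +1.3544, Δλ = -1.8989, Δψ = +1.5953, q = Δφ/Δψ = 0.8490 → d_rh = R√(Δφ²+q²Δλ²) = 13395.7 km
Excess = (13395.7 − 12950.2) / 12950.2 = 445.5 / 12950.2 = 3.44% ≈ 3.4%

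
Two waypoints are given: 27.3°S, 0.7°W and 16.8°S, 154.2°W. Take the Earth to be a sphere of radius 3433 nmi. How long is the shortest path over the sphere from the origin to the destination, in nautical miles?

7727 nmi

cos σ = sin φ₁ sin φ₂ + cos φ₁ cos φ₂ cos Δλ
      = sin(-27.30°)sin(-16.80°) + cos(-27.30°)cos(-16.80°)cos(-153.50°) = -0.6287
σ = 128.958° → d = Rσ = 3433·2.25074 = 7727 nmi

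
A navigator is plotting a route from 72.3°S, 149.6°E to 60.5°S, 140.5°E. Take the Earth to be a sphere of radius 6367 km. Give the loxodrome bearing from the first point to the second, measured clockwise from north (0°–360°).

343.2°

Δψ = ln[tan(π/4+φ₂/2)/tan(π/4+φ₁/2)] = +0.5253
Δλ = -0.1588 rad (taken the short way round)
course = atan2(Δλ, Δψ) = 343.18°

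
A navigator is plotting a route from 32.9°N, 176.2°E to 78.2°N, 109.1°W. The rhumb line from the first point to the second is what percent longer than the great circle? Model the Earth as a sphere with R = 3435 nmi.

Great circle: σ = 0.9557 rad → d_gc = Rσ = 3283.0 nmi
Rhumb: Δφ = +0.7906, Δλ = +1.3038, Δψ = +1.6611, q = Δφ/Δψ = 0.4760 → d_rh = R√(Δφ²+q²Δλ²) = 3452.5 nmi
Excess = (3452.5 − 3283.0) / 3283.0 = 169.5 / 3283.0 = 5.16% ≈ 5.2%

5.2%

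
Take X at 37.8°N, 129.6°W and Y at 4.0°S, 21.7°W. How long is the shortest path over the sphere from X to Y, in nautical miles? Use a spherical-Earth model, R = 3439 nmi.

cos σ = sin φ₁ sin φ₂ + cos φ₁ cos φ₂ cos Δλ
      = sin(37.80°)sin(-4.00°) + cos(37.80°)cos(-4.00°)cos(107.90°) = -0.2850
σ = 106.560° → d = Rσ = 3439·1.85983 = 6396 nmi

6396 nmi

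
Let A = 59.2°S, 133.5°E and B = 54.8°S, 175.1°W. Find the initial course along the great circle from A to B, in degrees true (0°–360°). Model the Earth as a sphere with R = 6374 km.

103.7°

θ = atan2( sin Δλ·cos φ₂ ,  cos φ₁ sin φ₂ − sin φ₁ cos φ₂ cos Δλ )
  = atan2(+0.4505, -0.1095) = 103.66°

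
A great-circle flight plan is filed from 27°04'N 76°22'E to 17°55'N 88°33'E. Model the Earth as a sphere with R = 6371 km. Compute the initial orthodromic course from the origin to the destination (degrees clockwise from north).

126.6°

θ = atan2( sin Δλ·cos φ₂ ,  cos φ₁ sin φ₂ − sin φ₁ cos φ₂ cos Δλ )
  = atan2(+0.2008, -0.1493) = 126.63°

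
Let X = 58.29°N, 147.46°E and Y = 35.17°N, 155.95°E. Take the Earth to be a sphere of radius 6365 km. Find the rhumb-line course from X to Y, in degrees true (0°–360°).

Δψ = ln[tan(π/4+φ₂/2)/tan(π/4+φ₁/2)] = -0.6023
Δλ = +0.1482 rad (taken the short way round)
course = atan2(Δλ, Δψ) = 166.18°

166.2°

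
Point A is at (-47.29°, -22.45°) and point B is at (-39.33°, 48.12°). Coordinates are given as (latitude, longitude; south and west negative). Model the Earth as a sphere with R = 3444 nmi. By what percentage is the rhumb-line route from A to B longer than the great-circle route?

Great circle: σ = 0.8760 rad → d_gc = Rσ = 3016.9 nmi
Rhumb: Δφ = +0.1389, Δλ = +1.2317, Δψ = +0.1914, q = Δφ/Δψ = 0.7260 → d_rh = R√(Δφ²+q²Δλ²) = 3116.7 nmi
Excess = (3116.7 − 3016.9) / 3016.9 = 99.8 / 3016.9 = 3.31% ≈ 3.3%

3.3%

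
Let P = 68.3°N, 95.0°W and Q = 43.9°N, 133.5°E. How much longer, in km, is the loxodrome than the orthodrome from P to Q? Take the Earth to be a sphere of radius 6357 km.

Great circle: cos σ = sin φ₁ sin φ₂ + cos φ₁ cos φ₂ cos Δλ,  σ = 1.0841 rad → d_gc = 6891.5 km
Rhumb line: Δψ = -0.7975, q = Δφ/Δψ = 0.5340, d_rh = R√(Δφ²+q²Δλ²) = 8247.7 km
Excess = 8247.7 − 6891.5 = 1356.2 ≈ 1356 km

1356 km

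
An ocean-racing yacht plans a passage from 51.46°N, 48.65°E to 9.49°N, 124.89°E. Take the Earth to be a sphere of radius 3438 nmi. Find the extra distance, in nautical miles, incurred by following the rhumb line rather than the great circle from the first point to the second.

107 nmi

Great circle: cos σ = sin φ₁ sin φ₂ + cos φ₁ cos φ₂ cos Δλ,  σ = 1.2921 rad → d_gc = 4442.1 nmi
Rhumb line: Δψ = -0.8846, q = Δφ/Δψ = 0.8281, d_rh = R√(Δφ²+q²Δλ²) = 4549.1 nmi
Excess = 4549.1 − 4442.1 = 107.0 ≈ 107 nmi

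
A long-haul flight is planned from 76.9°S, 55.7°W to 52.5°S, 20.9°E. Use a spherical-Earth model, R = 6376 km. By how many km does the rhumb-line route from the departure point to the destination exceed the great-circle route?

Great circle: cos σ = sin φ₁ sin φ₂ + cos φ₁ cos φ₂ cos Δλ,  σ = 0.6357 rad → d_gc = 4052.94 km
Rhumb line: Δψ = +1.0840, q = Δφ/Δψ = 0.3929, d_rh = R√(Δφ²+q²Δλ²) = 4311.37 km
Excess = 4311.37 − 4052.94 = 258.43 ≈ 258 km

258 km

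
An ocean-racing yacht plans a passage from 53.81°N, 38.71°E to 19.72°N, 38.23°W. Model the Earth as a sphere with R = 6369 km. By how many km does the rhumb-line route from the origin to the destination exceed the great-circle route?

240 km

Great circle: cos σ = sin φ₁ sin φ₂ + cos φ₁ cos φ₂ cos Δλ,  σ = 1.1615 rad → d_gc = 7397.9 km
Rhumb line: Δψ = -0.7674, q = Δφ/Δψ = 0.7754, d_rh = R√(Δφ²+q²Δλ²) = 7637.7 km
Excess = 7637.7 − 7397.9 = 239.8 ≈ 240 km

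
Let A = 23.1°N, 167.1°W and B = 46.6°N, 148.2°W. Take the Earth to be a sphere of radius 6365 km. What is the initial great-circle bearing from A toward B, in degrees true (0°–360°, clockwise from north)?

N = sin Δλ·cos φ₂ = +0.2226;  D = cos φ₁ sin φ₂ − sin φ₁ cos φ₂ cos Δλ = +0.4133
initial course = atan2(N, D) = 28.30°

28.3°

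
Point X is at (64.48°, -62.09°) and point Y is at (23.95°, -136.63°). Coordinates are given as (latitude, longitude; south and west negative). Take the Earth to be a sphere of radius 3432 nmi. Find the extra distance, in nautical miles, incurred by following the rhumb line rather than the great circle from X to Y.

149 nmi

Great circle: cos σ = sin φ₁ sin φ₂ + cos φ₁ cos φ₂ cos Δλ,  σ = 1.0800 rad → d_gc = 3706.7 nmi
Rhumb line: Δψ = -1.0544, q = Δφ/Δψ = 0.6709, d_rh = R√(Δφ²+q²Δλ²) = 3855.6 nmi
Excess = 3855.6 − 3706.7 = 148.9 ≈ 149 nmi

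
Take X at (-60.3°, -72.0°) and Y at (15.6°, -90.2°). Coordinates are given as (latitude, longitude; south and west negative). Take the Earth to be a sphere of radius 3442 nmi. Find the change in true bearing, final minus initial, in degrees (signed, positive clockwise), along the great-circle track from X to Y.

At departure: θ₁ = atan2(sin Δλ cos φ₂, cos φ₁ sin φ₂ − sin φ₁ cos φ₂ cos Δλ) = 342.04°
At arrival: θ₂ = atan2(sin Δλ cos φ₁, −cos φ₂ sin φ₁ + sin φ₂ cos φ₁ cos Δλ) = 350.87°
Δθ = θ₂ − θ₁ = +8.8°

+8.8°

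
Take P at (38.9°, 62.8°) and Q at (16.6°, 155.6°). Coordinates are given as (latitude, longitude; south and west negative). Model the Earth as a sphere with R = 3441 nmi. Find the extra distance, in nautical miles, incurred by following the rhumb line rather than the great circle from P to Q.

Great circle: cos σ = sin φ₁ sin φ₂ + cos φ₁ cos φ₂ cos Δλ,  σ = 1.4273 rad → d_gc = 4911.5 nmi
Rhumb line: Δψ = -0.4442, q = Δφ/Δψ = 0.8762, d_rh = R√(Δφ²+q²Δλ²) = 5063.8 nmi
Excess = 5063.8 − 4911.5 = 152.3 ≈ 152 nmi

152 nmi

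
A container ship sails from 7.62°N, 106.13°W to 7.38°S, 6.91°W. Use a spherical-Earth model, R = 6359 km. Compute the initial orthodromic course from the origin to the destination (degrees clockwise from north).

96.2°

θ = atan2( sin Δλ·cos φ₂ ,  cos φ₁ sin φ₂ − sin φ₁ cos φ₂ cos Δλ )
  = atan2(+0.9789, -0.1062) = 96.19°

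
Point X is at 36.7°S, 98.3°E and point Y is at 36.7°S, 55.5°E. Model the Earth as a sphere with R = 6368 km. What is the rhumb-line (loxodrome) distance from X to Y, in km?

Δψ = ln[tan(π/4+φ₂/2)/tan(π/4+φ₁/2)] = +0.0000;  Δφ = +0.0000 rad,  Δλ = -0.7470 rad
Δψ ≈ 0 so q = cos φ₁ = 0.8018
d = R·√(Δφ² + q²Δλ²) = 6368·0.59893 = 3814 km

3814 km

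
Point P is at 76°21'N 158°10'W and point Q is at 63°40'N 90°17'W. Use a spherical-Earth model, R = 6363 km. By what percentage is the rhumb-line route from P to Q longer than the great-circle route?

5.4%

Great circle: σ = 0.4267 rad → d_gc = Rσ = 2715.2 km
Rhumb: Δφ = -0.2214, Δλ = +1.1848, Δψ = -0.6702, q = Δφ/Δψ = 0.3303 → d_rh = R√(Δφ²+q²Δλ²) = 2860.9 km
Excess = (2860.9 − 2715.2) / 2715.2 = 145.7 / 2715.2 = 5.37% ≈ 5.4%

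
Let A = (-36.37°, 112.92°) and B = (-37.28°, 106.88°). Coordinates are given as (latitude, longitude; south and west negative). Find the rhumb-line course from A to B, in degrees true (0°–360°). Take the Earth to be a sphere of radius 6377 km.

Meridional parts: M(φ₁)=-0.6823, M(φ₂)=-0.7021 → ΔM = -0.0198;  Δλ = -0.1054 rad
tan C = Δλ / ΔM = +5.3129 → C = 259.34°

259.3°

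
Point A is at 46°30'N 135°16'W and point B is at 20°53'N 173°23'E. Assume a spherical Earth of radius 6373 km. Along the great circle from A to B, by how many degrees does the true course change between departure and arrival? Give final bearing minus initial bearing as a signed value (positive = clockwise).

At departure: θ₁ = atan2(sin Δλ cos φ₂, cos φ₁ sin φ₂ − sin φ₁ cos φ₂ cos Δλ) = 256.30°
At arrival: θ₂ = atan2(sin Δλ cos φ₁, −cos φ₂ sin φ₁ + sin φ₂ cos φ₁ cos Δλ) = 225.71°
Δθ = θ₂ − θ₁ = -30.6°

-30.6°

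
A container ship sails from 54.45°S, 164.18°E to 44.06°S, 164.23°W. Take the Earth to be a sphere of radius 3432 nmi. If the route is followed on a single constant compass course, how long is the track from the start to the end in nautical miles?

1377 nmi

Rhumb course C = atan2(Δλ, Δψ) with Δψ = ln[tan(π/4+φ₂/2)/tan(π/4+φ₁/2)] = +0.2793, Δλ = +0.5513 → C = 63.14°
d = R·|Δφ| / |cos C| = 3432·0.18134 / 0.45184 = 1377 nmi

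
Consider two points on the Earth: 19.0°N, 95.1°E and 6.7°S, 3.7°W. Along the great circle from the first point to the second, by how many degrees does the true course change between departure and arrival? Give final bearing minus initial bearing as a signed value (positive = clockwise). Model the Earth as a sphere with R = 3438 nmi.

Initial bearing θ₁ = atan2(sin Δλ cos φ₂, cos φ₁ sin φ₂ − sin φ₁ cos φ₂ cos Δλ) = 266.45°
Final bearing θ₂ = (initial bearing from the destination back to the start) + 180° = 251.84°
Δθ = θ₂ − θ₁ = -14.6°

-14.6°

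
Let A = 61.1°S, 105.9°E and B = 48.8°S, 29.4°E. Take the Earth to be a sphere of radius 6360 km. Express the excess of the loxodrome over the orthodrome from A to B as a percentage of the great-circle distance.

Great circle: σ = 0.7480 rad → d_gc = Rσ = 4757.5 km
Rhumb: Δφ = +0.2147, Δλ = -1.3352, Δψ = +0.3775, q = Δφ/Δψ = 0.5687 → d_rh = R√(Δφ²+q²Δλ²) = 5018.2 km
Excess = (5018.2 − 4757.5) / 4757.5 = 260.7 / 4757.5 = 5.48% ≈ 5.5%

5.5%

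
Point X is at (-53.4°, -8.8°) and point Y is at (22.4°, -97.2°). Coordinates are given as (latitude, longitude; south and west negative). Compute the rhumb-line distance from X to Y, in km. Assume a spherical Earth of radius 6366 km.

12050 km

Rhumb course C = atan2(Δλ, Δψ) with Δψ = ln[tan(π/4+φ₂/2)/tan(π/4+φ₁/2)] = +1.5078, Δλ = -1.5429 → C = 314.34°
d = R·|Δφ| / |cos C| = 6366·1.32296 / 0.69893 = 12050 km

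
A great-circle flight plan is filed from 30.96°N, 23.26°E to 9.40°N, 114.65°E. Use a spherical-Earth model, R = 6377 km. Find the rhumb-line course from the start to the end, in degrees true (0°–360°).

Meridional parts: M(φ₁)=+0.5687, M(φ₂)=+0.1648 → ΔM = -0.4039;  Δλ = +1.5951 rad
tan C = Δλ / ΔM = -3.9487 → C = 104.21°

104.2°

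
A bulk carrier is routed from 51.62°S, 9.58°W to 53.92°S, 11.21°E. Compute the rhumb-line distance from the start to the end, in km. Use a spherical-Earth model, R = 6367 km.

Δψ = ln[tan(π/4+φ₂/2)/tan(π/4+φ₁/2)] = -0.0664;  Δφ = -0.0401 rad,  Δλ = +0.3629 rad
q = Δφ/Δψ = 0.6048
d = R·√(Δφ² + q²Δλ²) = 6367·0.22311 = 1421 km

1421 km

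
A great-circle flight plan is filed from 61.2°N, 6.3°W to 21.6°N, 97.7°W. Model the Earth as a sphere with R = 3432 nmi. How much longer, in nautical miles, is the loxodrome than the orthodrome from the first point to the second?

251 nmi

Great circle: cos σ = sin φ₁ sin φ₂ + cos φ₁ cos φ₂ cos Δλ,  σ = 1.2539 rad → d_gc = 4303.3 nmi
Rhumb line: Δψ = -0.9734, q = Δφ/Δψ = 0.7101, d_rh = R√(Δφ²+q²Δλ²) = 4554.0 nmi
Excess = 4554.0 − 4303.3 = 250.7 ≈ 251 nmi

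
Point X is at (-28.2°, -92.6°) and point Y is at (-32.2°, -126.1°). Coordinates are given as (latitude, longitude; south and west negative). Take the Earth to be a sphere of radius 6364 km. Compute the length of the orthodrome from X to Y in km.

cos σ = sin φ₁ sin φ₂ + cos φ₁ cos φ₂ cos Δλ
      = sin(-28.20°)sin(-32.20°) + cos(-28.20°)cos(-32.20°)cos(-33.50°) = 0.8737
σ = 29.110° → d = Rσ = 6364·0.50807 = 3233 km

3233 km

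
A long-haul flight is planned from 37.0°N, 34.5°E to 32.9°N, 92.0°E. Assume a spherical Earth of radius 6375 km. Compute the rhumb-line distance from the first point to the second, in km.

5262 km

Δψ = ln[tan(π/4+φ₂/2)/tan(π/4+φ₁/2)] = -0.0873;  Δφ = -0.0716 rad,  Δλ = +1.0036 rad
q = Δφ/Δψ = 0.8193
d = R·√(Δφ² + q²Δλ²) = 6375·0.82533 = 5262 km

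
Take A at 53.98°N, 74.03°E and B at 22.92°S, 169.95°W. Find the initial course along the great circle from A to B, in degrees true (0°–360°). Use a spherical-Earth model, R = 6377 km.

N = sin Δλ·cos φ₂ = +0.8277;  D = cos φ₁ sin φ₂ − sin φ₁ cos φ₂ cos Δλ = +0.0978
initial course = atan2(N, D) = 83.26°

83.3°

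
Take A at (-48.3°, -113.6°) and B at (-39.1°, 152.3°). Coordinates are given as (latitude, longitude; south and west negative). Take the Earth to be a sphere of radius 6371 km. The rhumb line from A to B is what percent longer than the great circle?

6.5%

Great circle: σ = 1.1219 rad → d_gc = Rσ = 7147.6 km
Rhumb: Δφ = +0.1606, Δλ = -1.6424, Δψ = +0.2228, q = Δφ/Δψ = 0.7208 → d_rh = R√(Δφ²+q²Δλ²) = 7610.8 km
Excess = (7610.8 − 7147.6) / 7147.6 = 463.2 / 7147.6 = 6.48% ≈ 6.5%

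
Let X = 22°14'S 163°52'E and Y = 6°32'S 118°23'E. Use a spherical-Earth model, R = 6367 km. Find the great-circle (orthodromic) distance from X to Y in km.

5172 km

Haversine: a = sin²(Δφ/2)+cos φ₁ cos φ₂ sin²(Δλ/2) = 0.15609;  σ = 2·atan2(√a,√(1−a))
σ = 46.542° → d = Rσ = 6367·0.81231 = 5172 km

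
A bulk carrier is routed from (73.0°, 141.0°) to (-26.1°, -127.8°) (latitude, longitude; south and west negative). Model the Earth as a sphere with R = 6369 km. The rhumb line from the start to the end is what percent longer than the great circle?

3.6%

Great circle: σ = 2.0111 rad → d_gc = Rσ = 12808.7 km
Rhumb: Δφ = -1.7296, Δλ = +1.5917, Δψ = -2.3729, q = Δφ/Δψ = 0.7289 → d_rh = R√(Δφ²+q²Δλ²) = 13264.8 km
Excess = (13264.8 − 12808.7) / 12808.7 = 456.1 / 12808.7 = 3.56% ≈ 3.6%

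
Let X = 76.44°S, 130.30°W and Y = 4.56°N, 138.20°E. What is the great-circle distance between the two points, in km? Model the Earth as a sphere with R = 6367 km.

cos σ = sin φ₁ sin φ₂ + cos φ₁ cos φ₂ cos Δλ
      = sin(-76.44°)sin(4.56°) + cos(-76.44°)cos(4.56°)cos(-91.50°) = -0.0834
σ = 94.784° → d = Rσ = 6367·1.65430 = 10533 km

10533 km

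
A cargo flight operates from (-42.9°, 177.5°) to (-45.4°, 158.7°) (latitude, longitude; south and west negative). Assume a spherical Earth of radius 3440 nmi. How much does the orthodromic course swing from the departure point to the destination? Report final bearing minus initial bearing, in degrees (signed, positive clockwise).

Initial bearing θ₁ = atan2(sin Δλ cos φ₂, cos φ₁ sin φ₂ − sin φ₁ cos φ₂ cos Δλ) = 253.01°
Final bearing θ₂ = (initial bearing from the destination back to the start) + 180° = 266.17°
Δθ = θ₂ − θ₁ = +13.2°

+13.2°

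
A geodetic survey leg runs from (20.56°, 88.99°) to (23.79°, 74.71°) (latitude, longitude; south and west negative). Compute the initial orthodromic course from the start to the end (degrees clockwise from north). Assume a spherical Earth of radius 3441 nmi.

286.4°

θ = atan2( sin Δλ·cos φ₂ ,  cos φ₁ sin φ₂ − sin φ₁ cos φ₂ cos Δλ )
  = atan2(-0.2257, +0.0663) = 286.36°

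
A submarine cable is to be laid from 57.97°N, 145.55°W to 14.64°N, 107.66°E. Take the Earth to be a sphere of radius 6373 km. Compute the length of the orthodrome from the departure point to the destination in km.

9590 km

cos σ = sin φ₁ sin φ₂ + cos φ₁ cos φ₂ cos Δλ
      = sin(57.97°)sin(14.64°) + cos(57.97°)cos(14.64°)cos(-106.79°) = 0.0660
σ = 86.213° → d = Rσ = 6373·1.50471 = 9590 km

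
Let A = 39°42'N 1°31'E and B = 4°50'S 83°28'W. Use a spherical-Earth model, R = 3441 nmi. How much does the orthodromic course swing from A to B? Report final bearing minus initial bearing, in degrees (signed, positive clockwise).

-33.0°

Initial bearing θ₁ = atan2(sin Δλ cos φ₂, cos φ₁ sin φ₂ − sin φ₁ cos φ₂ cos Δλ) = 263.08°
Final bearing θ₂ = (initial bearing from the destination back to the start) + 180° = 230.04°
Δθ = θ₂ − θ₁ = -33.0°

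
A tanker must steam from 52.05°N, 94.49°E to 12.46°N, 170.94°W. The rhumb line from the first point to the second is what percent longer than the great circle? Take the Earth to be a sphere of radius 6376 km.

Great circle: σ = 1.4482 rad → d_gc = Rσ = 9233.7 km
Rhumb: Δφ = -0.6910, Δλ = +1.6506, Δψ = -0.8484, q = Δφ/Δψ = 0.8145 → d_rh = R√(Δφ²+q²Δλ²) = 9637.4 km
Excess = (9637.4 − 9233.7) / 9233.7 = 403.7 / 9233.7 = 4.37% ≈ 4.4%

4.4%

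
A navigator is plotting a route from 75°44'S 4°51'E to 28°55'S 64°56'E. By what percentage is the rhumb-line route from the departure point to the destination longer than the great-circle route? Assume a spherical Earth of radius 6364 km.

3.1%

Great circle: σ = 0.9567 rad → d_gc = Rσ = 6088.5 km
Rhumb: Δφ = +0.8171, Δλ = +1.0487, Δψ = +1.5507, q = Δφ/Δψ = 0.5269 → d_rh = R√(Δφ²+q²Δλ²) = 6277.5 km
Excess = (6277.5 − 6088.5) / 6088.5 = 189.0 / 6088.5 = 3.10% ≈ 3.1%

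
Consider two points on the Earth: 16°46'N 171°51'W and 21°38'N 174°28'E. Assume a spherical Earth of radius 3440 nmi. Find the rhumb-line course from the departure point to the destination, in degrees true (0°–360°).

Meridional parts: M(φ₁)=+0.2969, M(φ₂)=+0.3869 → ΔM = +0.0900;  Δλ = -0.2388 rad
tan C = Δλ / ΔM = -2.6543 → C = 290.64°

290.6°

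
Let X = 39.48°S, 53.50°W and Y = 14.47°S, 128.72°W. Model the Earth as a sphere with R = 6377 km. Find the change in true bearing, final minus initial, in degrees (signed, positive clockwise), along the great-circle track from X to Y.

+39.4°

Initial bearing θ₁ = atan2(sin Δλ cos φ₂, cos φ₁ sin φ₂ − sin φ₁ cos φ₂ cos Δλ) = 267.81°
Final bearing θ₂ = (initial bearing from the destination back to the start) + 180° = 307.20°
Δθ = θ₂ − θ₁ = +39.4°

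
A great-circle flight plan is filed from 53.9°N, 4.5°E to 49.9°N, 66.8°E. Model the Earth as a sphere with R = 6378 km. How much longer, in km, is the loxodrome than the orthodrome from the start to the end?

136 km

Great circle: cos σ = sin φ₁ sin φ₂ + cos φ₁ cos φ₂ cos Δλ,  σ = 0.6527 rad → d_gc = 4162.7 km
Rhumb line: Δψ = -0.1132, q = Δφ/Δψ = 0.6165, d_rh = R√(Δφ²+q²Δλ²) = 4298.6 km
Excess = 4298.6 − 4162.7 = 135.9 ≈ 136 km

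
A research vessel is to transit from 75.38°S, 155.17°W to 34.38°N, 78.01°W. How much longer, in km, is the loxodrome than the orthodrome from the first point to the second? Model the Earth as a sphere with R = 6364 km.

Great circle: cos σ = sin φ₁ sin φ₂ + cos φ₁ cos φ₂ cos Δλ,  σ = 2.0945 rad → d_gc = 13329.5 km
Rhumb line: Δψ = +2.6932, q = Δφ/Δψ = 0.7113, d_rh = R√(Δφ²+q²Δλ²) = 13630.5 km
Excess = 13630.5 − 13329.5 = 301.0 ≈ 301 km

301 km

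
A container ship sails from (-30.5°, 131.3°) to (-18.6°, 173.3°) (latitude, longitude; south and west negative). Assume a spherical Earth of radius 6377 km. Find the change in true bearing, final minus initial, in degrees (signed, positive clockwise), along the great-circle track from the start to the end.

Initial bearing θ₁ = atan2(sin Δλ cos φ₂, cos φ₁ sin φ₂ − sin φ₁ cos φ₂ cos Δλ) = 82.57°
Final bearing θ₂ = (initial bearing from the destination back to the start) + 180° = 64.35°
Δθ = θ₂ − θ₁ = -18.2°

-18.2°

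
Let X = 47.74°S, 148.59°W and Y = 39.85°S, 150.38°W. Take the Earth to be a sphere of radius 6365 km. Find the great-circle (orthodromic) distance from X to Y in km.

888 km

Haversine: a = sin²(Δφ/2)+cos φ₁ cos φ₂ sin²(Δλ/2) = 0.00486;  σ = 2·atan2(√a,√(1−a))
σ = 7.994° → d = Rσ = 6365·0.13953 = 888 km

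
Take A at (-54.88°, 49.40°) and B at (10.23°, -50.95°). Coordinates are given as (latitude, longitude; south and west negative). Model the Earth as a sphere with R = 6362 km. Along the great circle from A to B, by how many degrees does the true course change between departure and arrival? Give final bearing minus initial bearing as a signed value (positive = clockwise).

Initial bearing θ₁ = atan2(sin Δλ cos φ₂, cos φ₁ sin φ₂ − sin φ₁ cos φ₂ cos Δλ) = 267.49°
Final bearing θ₂ = (initial bearing from the destination back to the start) + 180° = 324.27°
Δθ = θ₂ − θ₁ = +56.8°

+56.8°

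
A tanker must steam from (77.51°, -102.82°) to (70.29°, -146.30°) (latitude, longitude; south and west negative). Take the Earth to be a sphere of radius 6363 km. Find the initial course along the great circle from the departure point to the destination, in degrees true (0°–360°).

N = sin Δλ·cos φ₂ = -0.2321;  D = cos φ₁ sin φ₂ − sin φ₁ cos φ₂ cos Δλ = -0.0353
initial course = atan2(N, D) = 261.34°

261.3°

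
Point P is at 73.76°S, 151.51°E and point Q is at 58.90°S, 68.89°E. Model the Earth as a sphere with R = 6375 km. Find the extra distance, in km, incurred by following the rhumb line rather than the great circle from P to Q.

Great circle: cos σ = sin φ₁ sin φ₂ + cos φ₁ cos φ₂ cos Δλ,  σ = 0.5723 rad → d_gc = 3648.4 km
Rhumb line: Δψ = +0.6680, q = Δφ/Δψ = 0.3883, d_rh = R√(Δφ²+q²Δλ²) = 3933.6 km
Excess = 3933.6 − 3648.4 = 285.2 ≈ 285 km

285 km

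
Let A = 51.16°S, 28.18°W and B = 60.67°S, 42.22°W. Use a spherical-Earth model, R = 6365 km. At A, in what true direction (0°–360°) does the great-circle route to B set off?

213.9°

N = sin Δλ·cos φ₂ = -0.1188;  D = cos φ₁ sin φ₂ − sin φ₁ cos φ₂ cos Δλ = -0.1766
initial course = atan2(N, D) = 213.93°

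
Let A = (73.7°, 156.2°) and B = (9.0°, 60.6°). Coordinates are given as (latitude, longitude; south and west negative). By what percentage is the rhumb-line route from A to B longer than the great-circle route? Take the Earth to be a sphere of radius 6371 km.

6.8%

Great circle: σ = 1.4474 rad → d_gc = Rσ = 9221.3 km
Rhumb: Δφ = -1.1292, Δλ = -1.6685, Δψ = -1.7857, q = Δφ/Δψ = 0.6324 → d_rh = R√(Δφ²+q²Δλ²) = 9846.2 km
Excess = (9846.2 − 9221.3) / 9221.3 = 624.9 / 9221.3 = 6.78% ≈ 6.8%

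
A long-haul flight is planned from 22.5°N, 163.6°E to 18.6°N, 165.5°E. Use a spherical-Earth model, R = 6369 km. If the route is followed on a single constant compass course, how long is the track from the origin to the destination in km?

Rhumb course C = atan2(Δλ, Δψ) with Δψ = ln[tan(π/4+φ₂/2)/tan(π/4+φ₁/2)] = -0.0727, Δλ = +0.0332 → C = 155.48°
d = R·|Δφ| / |cos C| = 6369·0.06807 / 0.90984 = 476 km

476 km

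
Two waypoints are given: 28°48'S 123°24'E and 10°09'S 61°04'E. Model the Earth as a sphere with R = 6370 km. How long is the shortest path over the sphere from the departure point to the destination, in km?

6777 km

cos σ = sin φ₁ sin φ₂ + cos φ₁ cos φ₂ cos Δλ
      = sin(-28.80°)sin(-10.15°) + cos(-28.80°)cos(-10.15°)cos(-62.33°) = 0.4854
σ = 60.960° → d = Rσ = 6370·1.06395 = 6777 km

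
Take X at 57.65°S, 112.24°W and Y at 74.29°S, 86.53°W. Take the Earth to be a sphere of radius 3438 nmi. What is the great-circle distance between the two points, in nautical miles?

1158 nmi

Haversine: a = sin²(Δφ/2)+cos φ₁ cos φ₂ sin²(Δλ/2) = 0.02811;  σ = 2·atan2(√a,√(1−a))
σ = 19.304° → d = Rσ = 3438·0.33691 = 1158 nmi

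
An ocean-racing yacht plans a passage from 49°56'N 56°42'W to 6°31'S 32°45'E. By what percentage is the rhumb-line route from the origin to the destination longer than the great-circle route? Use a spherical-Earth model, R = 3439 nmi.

2.2%

Great circle: σ = 1.6516 rad → d_gc = Rσ = 5679.9 nmi
Rhumb: Δφ = -0.9852, Δλ = +1.5612, Δψ = -1.1229, q = Δφ/Δψ = 0.8774 → d_rh = R√(Δφ²+q²Δλ²) = 5802.8 nmi
Excess = (5802.8 − 5679.9) / 5679.9 = 122.9 / 5679.9 = 2.16% ≈ 2.2%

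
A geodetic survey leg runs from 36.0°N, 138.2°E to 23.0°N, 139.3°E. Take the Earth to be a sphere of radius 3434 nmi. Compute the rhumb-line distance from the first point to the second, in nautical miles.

781 nmi

Δψ = ln[tan(π/4+φ₂/2)/tan(π/4+φ₁/2)] = -0.2616;  Δφ = -0.2269 rad,  Δλ = +0.0192 rad
q = Δφ/Δψ = 0.8673
d = R·√(Δφ² + q²Δλ²) = 3434·0.22750 = 781 nmi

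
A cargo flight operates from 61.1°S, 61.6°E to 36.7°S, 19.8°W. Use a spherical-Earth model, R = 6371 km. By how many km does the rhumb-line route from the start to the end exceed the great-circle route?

Great circle: cos σ = sin φ₁ sin φ₂ + cos φ₁ cos φ₂ cos Δλ,  σ = 0.9507 rad → d_gc = 6056.7 km
Rhumb line: Δψ = +0.6666, q = Δφ/Δψ = 0.6389, d_rh = R√(Δφ²+q²Δλ²) = 6387.6 km
Excess = 6387.6 − 6056.7 = 330.9 ≈ 331 km

331 km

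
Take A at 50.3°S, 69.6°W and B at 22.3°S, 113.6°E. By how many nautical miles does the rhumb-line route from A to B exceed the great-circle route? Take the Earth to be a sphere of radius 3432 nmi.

2092 nmi

Great circle: cos σ = sin φ₁ sin φ₂ + cos φ₁ cos φ₂ cos Δλ,  σ = 1.8735 rad → d_gc = 6429.9 nmi
Rhumb line: Δψ = +0.6194, q = Δφ/Δψ = 0.7889, d_rh = R√(Δφ²+q²Δλ²) = 8521.7 nmi
Excess = 8521.7 − 6429.9 = 2091.8 ≈ 2092 nmi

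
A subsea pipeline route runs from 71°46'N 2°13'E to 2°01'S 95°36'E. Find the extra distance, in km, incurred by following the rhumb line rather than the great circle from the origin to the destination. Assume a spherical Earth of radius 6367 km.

558 km

Great circle: cos σ = sin φ₁ sin φ₂ + cos φ₁ cos φ₂ cos Δλ,  σ = 1.6227 rad → d_gc = 10331.7 km
Rhumb line: Δψ = -1.8648, q = Δφ/Δψ = 0.6905, d_rh = R√(Δφ²+q²Δλ²) = 10889.4 km
Excess = 10889.4 − 10331.7 = 557.7 ≈ 558 km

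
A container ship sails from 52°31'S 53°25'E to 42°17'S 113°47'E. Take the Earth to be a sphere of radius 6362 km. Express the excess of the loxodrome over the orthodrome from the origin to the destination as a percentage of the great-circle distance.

2.7%

Great circle: σ = 0.7129 rad → d_gc = Rσ = 4535.3 km
Rhumb: Δφ = +0.1786, Δλ = +1.0536, Δψ = +0.2651, q = Δφ/Δψ = 0.6738 → d_rh = R√(Δφ²+q²Δλ²) = 4657.5 km
Excess = (4657.5 − 4535.3) / 4535.3 = 122.2 / 4535.3 = 2.69% ≈ 2.7%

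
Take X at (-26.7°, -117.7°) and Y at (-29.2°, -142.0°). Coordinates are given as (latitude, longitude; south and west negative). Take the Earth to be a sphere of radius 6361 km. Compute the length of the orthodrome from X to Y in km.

2395 km

Haversine: a = sin²(Δφ/2)+cos φ₁ cos φ₂ sin²(Δλ/2) = 0.03502;  σ = 2·atan2(√a,√(1−a))
σ = 21.572° → d = Rσ = 6361·0.37650 = 2395 km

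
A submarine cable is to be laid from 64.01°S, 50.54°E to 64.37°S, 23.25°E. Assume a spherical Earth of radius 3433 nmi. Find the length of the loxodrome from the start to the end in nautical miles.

Δψ = ln[tan(π/4+φ₂/2)/tan(π/4+φ₁/2)] = -0.0144;  Δφ = -0.0063 rad,  Δλ = -0.4763 rad
q = Δφ/Δψ = 0.4354
d = R·√(Δφ² + q²Δλ²) = 3433·0.20747 = 712 nmi

712 nmi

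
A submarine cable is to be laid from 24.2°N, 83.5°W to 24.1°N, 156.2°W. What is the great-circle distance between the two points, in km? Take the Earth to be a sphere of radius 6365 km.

Haversine: a = sin²(Δφ/2)+cos φ₁ cos φ₂ sin²(Δλ/2) = 0.29251;  σ = 2·atan2(√a,√(1−a))
σ = 65.482° → d = Rσ = 6365·1.14287 = 7274 km

7274 km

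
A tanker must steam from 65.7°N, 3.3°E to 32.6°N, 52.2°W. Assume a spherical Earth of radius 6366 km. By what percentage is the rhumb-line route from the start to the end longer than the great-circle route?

2.4%

Great circle: σ = 0.8129 rad → d_gc = Rσ = 5174.9 km
Rhumb: Δφ = -0.5777, Δλ = -0.9687, Δψ = -0.9333, q = Δφ/Δψ = 0.6190 → d_rh = R√(Δφ²+q²Δλ²) = 5300.4 km
Excess = (5300.4 − 5174.9) / 5174.9 = 125.5 / 5174.9 = 2.43% ≈ 2.4%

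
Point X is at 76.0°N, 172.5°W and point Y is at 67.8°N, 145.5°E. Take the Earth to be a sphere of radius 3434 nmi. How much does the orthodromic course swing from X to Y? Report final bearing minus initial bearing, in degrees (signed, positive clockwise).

-40.2°

At departure: θ₁ = atan2(sin Δλ cos φ₂, cos φ₁ sin φ₂ − sin φ₁ cos φ₂ cos Δλ) = 259.15°
At arrival: θ₂ = atan2(sin Δλ cos φ₁, −cos φ₂ sin φ₁ + sin φ₂ cos φ₁ cos Δλ) = 218.96°
Δθ = θ₂ − θ₁ = -40.2°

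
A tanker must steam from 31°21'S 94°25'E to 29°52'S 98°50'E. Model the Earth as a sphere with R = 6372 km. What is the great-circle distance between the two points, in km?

454 km

cos σ = sin φ₁ sin φ₂ + cos φ₁ cos φ₂ cos Δλ
      = sin(-31.35°)sin(-29.87°) + cos(-31.35°)cos(-29.87°)cos(4.42°) = 0.9975
σ = 4.080° → d = Rσ = 6372·0.07121 = 454 km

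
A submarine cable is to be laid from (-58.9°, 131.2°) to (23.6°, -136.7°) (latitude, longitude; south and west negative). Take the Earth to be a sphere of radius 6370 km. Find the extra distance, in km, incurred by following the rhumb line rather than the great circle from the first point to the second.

Great circle: cos σ = sin φ₁ sin φ₂ + cos φ₁ cos φ₂ cos Δλ,  σ = 1.9392 rad → d_gc = 12352.9 km
Rhumb line: Δψ = +1.7032, q = Δφ/Δψ = 0.8454, d_rh = R√(Δφ²+q²Δλ²) = 12611.9 km
Excess = 12611.9 − 12352.9 = 259.0 ≈ 259 km

259 km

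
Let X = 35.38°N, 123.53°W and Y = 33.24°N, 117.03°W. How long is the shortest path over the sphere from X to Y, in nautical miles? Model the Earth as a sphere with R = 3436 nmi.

347 nmi

Haversine: a = sin²(Δφ/2)+cos φ₁ cos φ₂ sin²(Δλ/2) = 0.00254;  σ = 2·atan2(√a,√(1−a))
σ = 5.778° → d = Rσ = 3436·0.10085 = 347 nmi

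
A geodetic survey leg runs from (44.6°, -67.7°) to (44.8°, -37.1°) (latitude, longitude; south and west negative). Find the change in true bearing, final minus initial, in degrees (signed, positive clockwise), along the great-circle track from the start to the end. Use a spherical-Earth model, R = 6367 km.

Initial bearing θ₁ = atan2(sin Δλ cos φ₂, cos φ₁ sin φ₂ − sin φ₁ cos φ₂ cos Δλ) = 78.59°
Final bearing θ₂ = (initial bearing from the destination back to the start) + 180° = 100.38°
Δθ = θ₂ − θ₁ = +21.8°

+21.8°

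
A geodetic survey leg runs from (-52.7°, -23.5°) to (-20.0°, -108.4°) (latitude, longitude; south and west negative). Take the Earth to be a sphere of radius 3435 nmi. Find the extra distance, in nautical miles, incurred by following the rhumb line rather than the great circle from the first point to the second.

170 nmi

Great circle: cos σ = sin φ₁ sin φ₂ + cos φ₁ cos φ₂ cos Δλ,  σ = 1.2422 rad → d_gc = 4267.1 nmi
Rhumb line: Δψ = +0.7298, q = Δφ/Δψ = 0.7820, d_rh = R√(Δφ²+q²Δλ²) = 4437.1 nmi
Excess = 4437.1 − 4267.1 = 170.0 ≈ 170 nmi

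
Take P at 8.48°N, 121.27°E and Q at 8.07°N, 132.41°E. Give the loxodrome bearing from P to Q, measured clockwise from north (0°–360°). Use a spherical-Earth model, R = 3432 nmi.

92.1°

Δψ = ln[tan(π/4+φ₂/2)/tan(π/4+φ₁/2)] = -0.0072
Δλ = +0.1944 rad (taken the short way round)
course = atan2(Δλ, Δψ) = 92.13°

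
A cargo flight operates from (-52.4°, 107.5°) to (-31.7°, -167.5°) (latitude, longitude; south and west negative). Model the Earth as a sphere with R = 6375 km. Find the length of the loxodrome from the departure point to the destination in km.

Δψ = ln[tan(π/4+φ₂/2)/tan(π/4+φ₁/2)] = +0.4937;  Δφ = +0.3613 rad,  Δλ = +1.4835 rad
q = Δφ/Δψ = 0.7318
d = R·√(Δφ² + q²Δλ²) = 6375·1.14420 = 7294 km

7294 km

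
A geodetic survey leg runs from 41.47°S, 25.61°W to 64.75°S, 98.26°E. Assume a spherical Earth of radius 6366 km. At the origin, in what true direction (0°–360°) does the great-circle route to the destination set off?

N = sin Δλ·cos φ₂ = +0.3542;  D = cos φ₁ sin φ₂ − sin φ₁ cos φ₂ cos Δλ = -0.8351
initial course = atan2(N, D) = 157.02°

157.0°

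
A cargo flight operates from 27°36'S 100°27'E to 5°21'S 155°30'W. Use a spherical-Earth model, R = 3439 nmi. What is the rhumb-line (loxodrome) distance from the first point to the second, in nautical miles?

6093 nmi

Rhumb course C = atan2(Δλ, Δψ) with Δψ = ln[tan(π/4+φ₂/2)/tan(π/4+φ₁/2)] = +0.4080, Δλ = +1.8160 → C = 77.34°
d = R·|Δφ| / |cos C| = 3439·0.38834 / 0.21920 = 6093 nmi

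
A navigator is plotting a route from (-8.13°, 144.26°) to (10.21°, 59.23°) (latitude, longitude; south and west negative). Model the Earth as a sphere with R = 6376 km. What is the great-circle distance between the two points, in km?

cos σ = sin φ₁ sin φ₂ + cos φ₁ cos φ₂ cos Δλ
      = sin(-8.13°)sin(10.21°) + cos(-8.13°)cos(10.21°)cos(-85.03°) = 0.0593
σ = 86.598° → d = Rσ = 6376·1.51142 = 9637 km

9637 km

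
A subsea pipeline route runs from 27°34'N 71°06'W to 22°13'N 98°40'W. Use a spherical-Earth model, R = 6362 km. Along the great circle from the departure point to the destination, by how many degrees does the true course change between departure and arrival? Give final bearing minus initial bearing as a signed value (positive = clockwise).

At departure: θ₁ = atan2(sin Δλ cos φ₂, cos φ₁ sin φ₂ − sin φ₁ cos φ₂ cos Δλ) = 264.06°
At arrival: θ₂ = atan2(sin Δλ cos φ₁, −cos φ₂ sin φ₁ + sin φ₂ cos φ₁ cos Δλ) = 252.25°
Δθ = θ₂ − θ₁ = -11.8°

-11.8°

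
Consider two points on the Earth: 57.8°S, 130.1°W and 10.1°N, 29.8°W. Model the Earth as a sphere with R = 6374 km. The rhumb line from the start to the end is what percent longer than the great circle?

Great circle: σ = 1.8154 rad → d_gc = Rσ = 11571.5 km
Rhumb: Δφ = +1.1851, Δλ = +1.7506, Δψ = +1.4198, q = Δφ/Δψ = 0.8347 → d_rh = R√(Δφ²+q²Δλ²) = 11991.7 km
Excess = (11991.7 − 11571.5) / 11571.5 = 420.2 / 11571.5 = 3.63% ≈ 3.6%

3.6%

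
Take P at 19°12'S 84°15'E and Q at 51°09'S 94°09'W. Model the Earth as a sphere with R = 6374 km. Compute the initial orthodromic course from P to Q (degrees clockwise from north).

N = sin Δλ·cos φ₂ = -0.0175;  D = cos φ₁ sin φ₂ − sin φ₁ cos φ₂ cos Δλ = -0.9417
initial course = atan2(N, D) = 181.07°

181.1°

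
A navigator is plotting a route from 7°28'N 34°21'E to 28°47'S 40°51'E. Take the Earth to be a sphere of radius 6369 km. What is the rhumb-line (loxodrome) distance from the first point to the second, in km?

Δψ = ln[tan(π/4+φ₂/2)/tan(π/4+φ₁/2)] = -0.6556;  Δφ = -0.6327 rad,  Δλ = +0.1134 rad
q = Δφ/Δψ = 0.9650
d = R·√(Δφ² + q²Δλ²) = 6369·0.64208 = 4089 km

4089 km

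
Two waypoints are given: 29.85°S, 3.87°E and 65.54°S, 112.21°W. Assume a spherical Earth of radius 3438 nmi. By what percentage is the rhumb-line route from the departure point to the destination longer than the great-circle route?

12.3%

Great circle: σ = 1.2712 rad → d_gc = Rσ = 4370.2 nmi
Rhumb: Δφ = -0.6229, Δλ = -2.0260, Δψ = -0.9827, q = Δφ/Δψ = 0.6339 → d_rh = R√(Δφ²+q²Δλ²) = 4907.1 nmi
Excess = (4907.1 − 4370.2) / 4370.2 = 536.9 / 4370.2 = 12.29% ≈ 12.3%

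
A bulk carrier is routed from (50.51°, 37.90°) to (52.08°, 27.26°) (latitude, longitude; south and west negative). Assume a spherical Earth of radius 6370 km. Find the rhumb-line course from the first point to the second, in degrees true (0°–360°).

Meridional parts: M(φ₁)=+1.0246, M(φ₂)=+1.0684 → ΔM = +0.0438;  Δλ = -0.1857 rad
tan C = Δλ / ΔM = -4.2372 → C = 283.28°

283.3°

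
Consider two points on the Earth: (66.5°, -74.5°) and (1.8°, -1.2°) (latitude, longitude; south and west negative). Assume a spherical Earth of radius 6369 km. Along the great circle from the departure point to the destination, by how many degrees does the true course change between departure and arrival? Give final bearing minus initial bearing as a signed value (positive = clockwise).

+52.6°

At departure: θ₁ = atan2(sin Δλ cos φ₂, cos φ₁ sin φ₂ − sin φ₁ cos φ₂ cos Δλ) = 104.68°
At arrival: θ₂ = atan2(sin Δλ cos φ₁, −cos φ₂ sin φ₁ + sin φ₂ cos φ₁ cos Δλ) = 157.30°
Δθ = θ₂ − θ₁ = +52.6°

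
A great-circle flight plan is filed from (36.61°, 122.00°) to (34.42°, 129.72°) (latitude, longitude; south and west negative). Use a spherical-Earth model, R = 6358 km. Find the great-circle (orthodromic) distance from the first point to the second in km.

Haversine: a = sin²(Δφ/2)+cos φ₁ cos φ₂ sin²(Δλ/2) = 0.00337;  σ = 2·atan2(√a,√(1−a))
σ = 6.652° → d = Rσ = 6358·0.11610 = 738 km

738 km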